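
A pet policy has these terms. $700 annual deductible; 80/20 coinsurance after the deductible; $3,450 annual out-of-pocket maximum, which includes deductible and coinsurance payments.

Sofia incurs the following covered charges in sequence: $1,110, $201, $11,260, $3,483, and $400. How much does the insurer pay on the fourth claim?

Claim 1 — $1,110: $700 to deductible, leaving $410; 20% of $410 = $82. Owner owes $782 (running OOP $782). Insurer: $1,110 − $782 = $328.
Claim 2 — $201: deductible already satisfied, so owner's share is 20% × $201 = $40.20. Owner pays $40.20; OOP now $822.20. Plan pays $201 − $40.20 = $160.80.
Claim 3 — $11,260: deductible already satisfied, so owner's share is 20% × $11,260 = $2,252. Cost to owner: $2,252. OOP to date $3,074.20. Plan pays $11,260 − $2,252 = $9,008.
Claim 4 — $3,483: 20% coinsurance on $3,483 = $696.60. That would push OOP to $3,770.80, over the $3,450 cap, so owner pays $3,450 − $3,074.20 = $375.80. Insurer: $3,483 − $375.80 = $3,107.20.

$3,107.20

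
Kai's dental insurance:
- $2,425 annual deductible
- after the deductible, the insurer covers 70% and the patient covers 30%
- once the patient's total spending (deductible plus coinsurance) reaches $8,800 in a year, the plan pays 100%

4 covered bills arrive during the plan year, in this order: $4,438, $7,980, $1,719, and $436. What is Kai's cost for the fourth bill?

$130.80

Claim 1 ($4,438): $2,425 finishes the deductible; $2,013 goes to coinsurance; 30% of $2,013 = $603.90. Cost to patient: $3,028.90. OOP to date $3,028.90.
Claim 2 ($7,980): deductible met; 30% of $7,980 = $2,394. Patient pays $2,394; OOP now $5,422.90.
Claim 3 ($1,719): deductible already satisfied, so patient's share is 30% × $1,719 = $515.70. Cost to patient: $515.70. OOP to date $5,938.60.
Claim 4 ($436): deductible met; 30% of $436 = $130.80. Patient owes $130.80 (running OOP $6,069.40).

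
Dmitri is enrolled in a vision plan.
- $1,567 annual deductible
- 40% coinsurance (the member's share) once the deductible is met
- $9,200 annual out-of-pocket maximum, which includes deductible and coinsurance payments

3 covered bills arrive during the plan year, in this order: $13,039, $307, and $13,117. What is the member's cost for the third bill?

#1 ($13,039): $1,567 to deductible, leaving $11,472; member's 40% is $4,588.80. Cost to member: $6,155.80. OOP to date $6,155.80.
#2 ($307): deductible already satisfied, so member's share is 40% × $307 = $122.80. Member pays $122.80; OOP now $6,278.60.
#3 ($13,117): deductible already satisfied, so member's share is 40% × $13,117 = $5,246.80. That would push OOP to $11,525.40, over the $9,200 cap, so member pays $9,200 − $6,278.60 = $2,921.40.

$2,921.40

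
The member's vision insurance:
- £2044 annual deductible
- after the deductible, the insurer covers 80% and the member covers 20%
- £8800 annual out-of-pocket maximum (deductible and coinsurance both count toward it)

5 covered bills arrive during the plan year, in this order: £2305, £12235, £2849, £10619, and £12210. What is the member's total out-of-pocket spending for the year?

Claim 1 (£2305): £2044 to deductible, leaving £261; member's 20% is £52.20. Member pays £2096.20; OOP now £2096.20.
Claim 2 (£12235): deductible met; 20% of £12235 = £2447. Cost to member: £2447. OOP to date £4543.20.
Claim 3 (£2849): deductible met; 20% of £2849 = £569.80. Member pays £569.80; OOP now £5113.
Claim 4 (£10619): deductible already satisfied, so member's share is 20% × £10619 = £2123.80. Member pays £2123.80; OOP now £7236.80.
Claim 5 (£12210): 20% coinsurance on £12210 = £2442. Adding that to £7236.80 gives £9678.80, past the £8800 cap; member pays only £8800 − £7236.80 = £1563.20.
Total paid by the member: £2096.20 + £2447 + £569.80 + £2123.80 + £1563.20 = £8800.

£8800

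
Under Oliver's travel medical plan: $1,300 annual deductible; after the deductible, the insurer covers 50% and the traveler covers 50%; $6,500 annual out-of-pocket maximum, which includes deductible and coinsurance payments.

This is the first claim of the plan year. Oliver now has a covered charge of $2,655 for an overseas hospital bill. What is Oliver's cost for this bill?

Deductible not yet touched, so the first $1,300 of the bill goes to the deductible.
That leaves $2,655 − $1,300 = $1,355 for coinsurance.
50% of $1,355 = $677.50 falls to the traveler.
That puts the traveler's cost at $1,300 + $677.50 = $1,977.50 before any cap.
Cumulative spending $0 + $1,977.50 = $1,977.50 stays under the $6,500 maximum.

$1,977.50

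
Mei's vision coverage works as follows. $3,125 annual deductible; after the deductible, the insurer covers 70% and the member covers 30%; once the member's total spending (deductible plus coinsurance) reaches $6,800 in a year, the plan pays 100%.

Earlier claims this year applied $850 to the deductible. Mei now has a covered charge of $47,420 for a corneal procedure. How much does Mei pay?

$5,950

Remaining deductible: $3,125 − $850 = $2,275.
That leaves $47,420 − $2,275 = $45,145 for coinsurance.
Member's 30% share of $45,145 is $13,543.50.
Member responsibility before any cap: $2,275 + $13,543.50 = $15,818.50.
Adding $15,818.50 to the $850 already spent would give $16,668.50, which exceeds the $6,800 cap; the member pays just $6,800 − $850 = $5,950.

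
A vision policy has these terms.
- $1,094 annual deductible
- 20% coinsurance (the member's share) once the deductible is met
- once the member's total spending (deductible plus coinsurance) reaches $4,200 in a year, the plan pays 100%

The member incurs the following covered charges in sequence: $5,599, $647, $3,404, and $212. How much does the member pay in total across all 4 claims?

$2,847.60

Claim 1 — $5,599: deductible takes $1,094, $4,505 remains; member's 20% is $901. Cost to member: $1,995. OOP to date $1,995.
Claim 2 — $647: deductible already satisfied, so member's share is 20% × $647 = $129.40. Member owes $129.40 (running OOP $2,124.40).
Claim 3 — $3,404: deductible already satisfied, so member's share is 20% × $3,404 = $680.80. Member owes $680.80 (running OOP $2,805.20).
Claim 4 — $212: deductible already satisfied, so member's share is 20% × $212 = $42.40. Cost to member: $42.40. OOP to date $2,847.60.
Total paid by the member: $1,995 + $129.40 + $680.80 + $42.40 = $2,847.60.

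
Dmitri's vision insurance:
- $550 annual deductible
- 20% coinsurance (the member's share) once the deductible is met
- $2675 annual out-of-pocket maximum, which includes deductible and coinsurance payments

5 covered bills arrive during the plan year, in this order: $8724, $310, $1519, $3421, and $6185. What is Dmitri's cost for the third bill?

Claim 1 ($8724): deductible takes $550, $8174 remains; coinsurance $8174 × 20% = $1634.80. Cost to member: $2184.80. OOP to date $2184.80.
Claim 2 ($310): 20% coinsurance on $310 = $62. Cost to member: $62. OOP to date $2246.80.
Claim 3 ($1519): deductible already satisfied, so member's share is 20% × $1519 = $303.80. Member owes $303.80 (running OOP $2550.60).

$303.80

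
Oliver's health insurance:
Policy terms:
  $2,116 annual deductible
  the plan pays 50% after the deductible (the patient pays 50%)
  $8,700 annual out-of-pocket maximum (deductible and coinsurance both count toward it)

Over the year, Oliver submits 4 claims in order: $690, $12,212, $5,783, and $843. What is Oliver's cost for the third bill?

$1,191

#1 ($690): fully absorbed by the deductible. Patient pays $690; OOP now $690.
#2 ($12,212): $1,426 to deductible, leaving $10,786; coinsurance $10,786 × 50% = $5,393. Patient pays $6,819; OOP now $7,509.
#3 ($5,783): 50% coinsurance on $5,783 = $2,891.50. Adding that to $7,509 gives $10,400.50, past the $8,700 cap; patient pays only $8,700 − $7,509 = $1,191.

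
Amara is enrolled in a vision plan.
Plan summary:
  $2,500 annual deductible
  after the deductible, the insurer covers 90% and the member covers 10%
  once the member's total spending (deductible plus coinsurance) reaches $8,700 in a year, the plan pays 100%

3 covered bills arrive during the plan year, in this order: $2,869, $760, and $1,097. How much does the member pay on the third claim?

Bill 1, $2,869: $2,500 finishes the deductible; $369 goes to coinsurance; 10% of $369 = $36.90. Member pays $2,536.90; OOP now $2,536.90.
Bill 2, $760: 10% coinsurance on $760 = $76. Cost to member: $76. OOP to date $2,612.90.
Bill 3, $1,097: deductible met; 10% of $1,097 = $109.70. Cost to member: $109.70. OOP to date $2,722.60.

$109.70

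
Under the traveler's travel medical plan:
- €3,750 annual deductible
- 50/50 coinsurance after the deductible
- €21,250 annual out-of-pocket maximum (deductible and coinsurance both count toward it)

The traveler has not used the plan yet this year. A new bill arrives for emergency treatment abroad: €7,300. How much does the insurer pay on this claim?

The full €3,750 deductible is still open; €3,750 of this bill applies to it.
After the €3,750 deductible portion, €7,300 − €3,750 = €3,550 is subject to coinsurance.
50% of €3,550 = €1,775 falls to the traveler.
So the traveler owes €3,750 + €1,775 = €5,525 before any cap.
Year-to-date out-of-pocket becomes €0 + €5,525 = €5,525, still under the €21,250 maximum, so no cap applies.
The plan picks up €7,300 − €5,525 = €1,775.

€1,775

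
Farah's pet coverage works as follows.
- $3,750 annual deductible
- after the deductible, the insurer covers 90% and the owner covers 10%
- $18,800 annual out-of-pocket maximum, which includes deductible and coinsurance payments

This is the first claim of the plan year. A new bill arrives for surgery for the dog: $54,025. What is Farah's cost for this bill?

$8,777.50

The full $3,750 deductible is still open; $3,750 of this bill applies to it.
The remaining $50,275 (= $54,025 − $3,750) moves to coinsurance.
Owner's 10% share of $50,275 is $5,027.50.
Owner responsibility before any cap: $3,750 + $5,027.50 = $8,777.50.
Cumulative spending $0 + $8,777.50 = $8,777.50 stays under the $18,800 maximum.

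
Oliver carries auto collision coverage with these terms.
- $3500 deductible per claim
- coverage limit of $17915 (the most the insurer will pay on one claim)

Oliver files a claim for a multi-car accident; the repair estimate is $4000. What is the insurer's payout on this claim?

$500

Subtract the deductible: $4000 − $3500 = $500.
$500 ≤ $17915, so the limit doesn't bind; insurer pays $500.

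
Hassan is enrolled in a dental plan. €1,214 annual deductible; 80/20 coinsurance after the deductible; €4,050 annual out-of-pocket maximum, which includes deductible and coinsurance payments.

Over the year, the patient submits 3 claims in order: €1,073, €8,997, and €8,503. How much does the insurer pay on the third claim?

Bill 1, €1,073: fully absorbed by the deductible. Patient owes €1,073 (running OOP €1,073). Insurer: €1,073 − €1,073 = €0.
Bill 2, €8,997: deductible takes €141, €8,856 remains; 20% of €8,856 = €1,771.20. Patient pays €1,912.20; OOP now €2,985.20. Plan pays €8,997 − €1,912.20 = €7,084.80.
Bill 3, €8,503: deductible met; 20% of €8,503 = €1,700.60. OOP would hit €4,685.80 > €4,050, so the cap limits the patient to €4,050 − €2,985.20 = €1,064.80. Insurer: €8,503 − €1,064.80 = €7,438.20.

€7,438.20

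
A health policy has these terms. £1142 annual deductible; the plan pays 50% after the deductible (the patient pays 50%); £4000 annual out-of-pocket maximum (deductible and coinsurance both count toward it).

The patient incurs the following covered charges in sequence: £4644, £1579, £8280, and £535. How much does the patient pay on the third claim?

£317.50

#1 (£4644): £1142 finishes the deductible; £3502 goes to coinsurance; 50% of £3502 = £1751. Patient owes £2893 (running OOP £2893).
#2 (£1579): deductible already satisfied, so patient's share is 50% × £1579 = £789.50. Cost to patient: £789.50. OOP to date £3682.50.
#3 (£8280): 50% coinsurance on £8280 = £4140. Adding that to £3682.50 gives £7822.50, past the £4000 cap; patient pays only £4000 − £3682.50 = £317.50.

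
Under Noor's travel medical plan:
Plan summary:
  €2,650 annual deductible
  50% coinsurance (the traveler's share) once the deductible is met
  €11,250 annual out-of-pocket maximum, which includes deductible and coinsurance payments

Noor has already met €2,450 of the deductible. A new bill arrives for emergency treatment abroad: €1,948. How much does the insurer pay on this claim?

€2,450 of the €2,650 deductible is already met, leaving €200.
That leaves €1,948 − €200 = €1,748 for coinsurance.
Coinsurance: €1,748 × 50% = €874.
Traveler responsibility before any cap: €200 + €874 = €1,074.
Year-to-date out-of-pocket becomes €2,450 + €1,074 = €3,524, still under the €11,250 maximum, so no cap applies.
The plan picks up €1,948 − €1,074 = €874.

€874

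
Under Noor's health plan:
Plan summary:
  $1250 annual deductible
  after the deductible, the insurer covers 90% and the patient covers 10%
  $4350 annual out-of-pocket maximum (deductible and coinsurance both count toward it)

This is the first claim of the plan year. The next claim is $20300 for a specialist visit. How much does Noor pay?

$3155

The full $1250 deductible is still open; $1250 of this bill applies to it.
The remaining $19050 (= $20300 − $1250) moves to coinsurance.
10% of $19050 = $1905 falls to the patient.
So the patient owes $1250 + $1905 = $3155 before any cap.
Cumulative spending $0 + $3155 = $3155 stays under the $4350 maximum.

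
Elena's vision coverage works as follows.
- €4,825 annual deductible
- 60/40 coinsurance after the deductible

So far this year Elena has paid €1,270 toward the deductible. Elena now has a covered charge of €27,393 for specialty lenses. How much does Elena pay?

Deductible still to meet: €4,825 − €1,270 = €3,555.
After the €3,555 deductible portion, €27,393 − €3,555 = €23,838 is subject to coinsurance.
Member's 40% share of €23,838 is €9,535.20.
Member responsibility: €3,555 + €9,535.20 = €13,090.20.

€13,090.20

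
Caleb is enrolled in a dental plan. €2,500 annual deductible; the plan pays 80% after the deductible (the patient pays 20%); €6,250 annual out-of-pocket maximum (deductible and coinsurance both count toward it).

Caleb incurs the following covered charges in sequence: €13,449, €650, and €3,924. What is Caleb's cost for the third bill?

Claim 1 (€13,449): €2,500 finishes the deductible; €10,949 goes to coinsurance; coinsurance €10,949 × 20% = €2,189.80. Cost to patient: €4,689.80. OOP to date €4,689.80.
Claim 2 (€650): 20% coinsurance on €650 = €130. Patient pays €130; OOP now €4,819.80.
Claim 3 (€3,924): 20% coinsurance on €3,924 = €784.80. Patient pays €784.80; OOP now €5,604.60.

€784.80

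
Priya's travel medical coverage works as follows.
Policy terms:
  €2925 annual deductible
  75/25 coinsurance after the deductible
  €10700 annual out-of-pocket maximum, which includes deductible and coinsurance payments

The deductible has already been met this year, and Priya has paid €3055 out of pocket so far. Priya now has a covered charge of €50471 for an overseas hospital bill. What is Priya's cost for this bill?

€7645

The deductible is already satisfied, so the full bill goes to coinsurance.
Coinsurance: €50471 × 25% = €12617.75.
Year-to-date out-of-pocket would reach €3055 + €12617.75 = €15672.75, above the €10700 maximum, so the traveler pays only €10700 − €3055 = €7645.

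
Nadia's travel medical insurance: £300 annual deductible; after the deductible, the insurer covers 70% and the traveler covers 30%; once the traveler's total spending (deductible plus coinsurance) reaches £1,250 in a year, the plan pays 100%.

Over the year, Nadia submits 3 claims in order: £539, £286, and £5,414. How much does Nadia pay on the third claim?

£792.50

#1 (£539): £300 to deductible, leaving £239; 30% of £239 = £71.70. Traveler owes £371.70 (running OOP £371.70).
#2 (£286): 30% coinsurance on £286 = £85.80. Traveler owes £85.80 (running OOP £457.50).
#3 (£5,414): 30% coinsurance on £5,414 = £1,624.20. That would push OOP to £2,081.70, over the £1,250 cap, so traveler pays £1,250 − £457.50 = £792.50.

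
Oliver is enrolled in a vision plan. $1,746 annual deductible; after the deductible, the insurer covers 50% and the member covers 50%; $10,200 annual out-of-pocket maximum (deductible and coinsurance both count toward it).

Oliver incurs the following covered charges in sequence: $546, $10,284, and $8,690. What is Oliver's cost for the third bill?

$3,912

Claim 1 — $546: entire amount goes to the deductible. Member owes $546 (running OOP $546).
Claim 2 — $10,284: $1,200 to deductible, leaving $9,084; member's 50% is $4,542. Cost to member: $5,742. OOP to date $6,288.
Claim 3 — $8,690: deductible already satisfied, so member's share is 50% × $8,690 = $4,345. OOP would hit $10,633 > $10,200, so the cap limits the member to $10,200 − $6,288 = $3,912.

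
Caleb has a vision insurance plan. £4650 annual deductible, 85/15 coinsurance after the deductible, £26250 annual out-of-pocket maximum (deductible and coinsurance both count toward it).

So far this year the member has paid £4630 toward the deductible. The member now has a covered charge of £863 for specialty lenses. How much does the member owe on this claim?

Deductible still to meet: £4650 − £4630 = £20.
After the £20 deductible portion, £863 − £20 = £843 is subject to coinsurance.
15% of £843 = £126.45 falls to the member.
Member responsibility before any cap: £20 + £126.45 = £146.45.
Year-to-date out-of-pocket becomes £4630 + £146.45 = £4776.45, still under the £26250 maximum, so no cap applies.

£146.45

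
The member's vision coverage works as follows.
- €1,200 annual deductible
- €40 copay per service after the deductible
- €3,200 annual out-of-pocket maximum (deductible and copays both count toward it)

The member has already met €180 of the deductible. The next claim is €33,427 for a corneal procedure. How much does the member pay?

Remaining deductible: €1,200 − €180 = €1,020.
After the €1,020 deductible portion, €33,427 − €1,020 = €32,407 is subject to the copay.
Copay on this service: €40.
That puts the member's cost at €1,020 + €40 = €1,060 before any cap.
Year-to-date out-of-pocket becomes €180 + €1,060 = €1,240, still under the €3,200 maximum, so no cap applies.

€1,060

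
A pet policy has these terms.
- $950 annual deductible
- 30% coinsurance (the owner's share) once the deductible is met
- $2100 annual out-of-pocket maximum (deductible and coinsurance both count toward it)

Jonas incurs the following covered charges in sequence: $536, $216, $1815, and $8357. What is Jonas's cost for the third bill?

$683.10

Claim 1 ($536): entire amount goes to the deductible. Owner owes $536 (running OOP $536).
Claim 2 ($216): all of it applies to the deductible. Owner pays $216; OOP now $752.
Claim 3 ($1815): $198 to deductible, leaving $1617; 30% of $1617 = $485.10. Owner owes $683.10 (running OOP $1435.10).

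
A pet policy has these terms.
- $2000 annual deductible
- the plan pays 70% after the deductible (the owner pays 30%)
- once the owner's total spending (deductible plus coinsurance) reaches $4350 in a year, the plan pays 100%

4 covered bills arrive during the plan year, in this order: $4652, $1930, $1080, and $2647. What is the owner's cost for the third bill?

$324

Claim 1 — $4652: $2000 finishes the deductible; $2652 goes to coinsurance; owner's 30% is $795.60. Cost to owner: $2795.60. OOP to date $2795.60.
Claim 2 — $1930: deductible met; 30% of $1930 = $579. Owner owes $579 (running OOP $3374.60).
Claim 3 — $1080: deductible met; 30% of $1080 = $324. Cost to owner: $324. OOP to date $3698.60.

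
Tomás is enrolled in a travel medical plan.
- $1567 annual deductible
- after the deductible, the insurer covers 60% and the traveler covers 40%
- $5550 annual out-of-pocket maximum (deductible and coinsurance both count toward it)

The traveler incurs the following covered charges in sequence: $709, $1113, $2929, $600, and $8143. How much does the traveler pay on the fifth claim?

Claim 1 ($709): entire amount goes to the deductible. Cost to traveler: $709. OOP to date $709.
Claim 2 ($1113): deductible takes $858, $255 remains; 40% of $255 = $102. Traveler pays $960; OOP now $1669.
Claim 3 ($2929): deductible already satisfied, so traveler's share is 40% × $2929 = $1171.60. Traveler owes $1171.60 (running OOP $2840.60).
Claim 4 ($600): deductible met; 40% of $600 = $240. Traveler pays $240; OOP now $3080.60.
Claim 5 ($8143): 40% coinsurance on $8143 = $3257.20. That would push OOP to $6337.80, over the $5550 cap, so traveler pays $5550 − $3080.60 = $2469.40.

$2469.40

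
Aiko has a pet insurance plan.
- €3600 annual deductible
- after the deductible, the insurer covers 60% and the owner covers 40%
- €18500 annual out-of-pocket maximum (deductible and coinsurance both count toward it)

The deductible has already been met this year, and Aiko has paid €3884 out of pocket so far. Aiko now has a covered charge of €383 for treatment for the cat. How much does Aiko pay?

With the deductible met, the entire €383 is subject to coinsurance.
40% of €383 = €153.20 falls to the owner.
Cumulative spending €3884 + €153.20 = €4037.20 stays under the €18500 maximum.

€153.20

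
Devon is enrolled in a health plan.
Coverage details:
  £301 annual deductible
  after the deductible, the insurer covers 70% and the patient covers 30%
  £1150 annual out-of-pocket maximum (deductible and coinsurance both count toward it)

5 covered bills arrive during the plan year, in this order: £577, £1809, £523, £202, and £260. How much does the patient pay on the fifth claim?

£6

Bill 1, £577: £301 to deductible, leaving £276; coinsurance £276 × 30% = £82.80. Patient pays £383.80; OOP now £383.80.
Bill 2, £1809: 30% coinsurance on £1809 = £542.70. Patient pays £542.70; OOP now £926.50.
Bill 3, £523: deductible already satisfied, so patient's share is 30% × £523 = £156.90. Patient pays £156.90; OOP now £1083.40.
Bill 4, £202: deductible met; 30% of £202 = £60.60. Patient owes £60.60 (running OOP £1144).
Bill 5, £260: deductible already satisfied, so patient's share is 30% × £260 = £78. OOP would hit £1222 > £1150, so the cap limits the patient to £1150 − £1144 = £6.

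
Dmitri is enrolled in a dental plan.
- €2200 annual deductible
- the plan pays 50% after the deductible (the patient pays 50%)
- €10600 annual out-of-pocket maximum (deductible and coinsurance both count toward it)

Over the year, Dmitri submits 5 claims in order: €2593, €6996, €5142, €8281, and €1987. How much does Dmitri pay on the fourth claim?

€2134.50

Claim 1 (€2593): €2200 finishes the deductible; €393 goes to coinsurance; 50% of €393 = €196.50. Patient owes €2396.50 (running OOP €2396.50).
Claim 2 (€6996): deductible met; 50% of €6996 = €3498. Cost to patient: €3498. OOP to date €5894.50.
Claim 3 (€5142): 50% coinsurance on €5142 = €2571. Patient owes €2571 (running OOP €8465.50).
Claim 4 (€8281): 50% coinsurance on €8281 = €4140.50. Adding that to €8465.50 gives €12606, past the €10600 cap; patient pays only €10600 − €8465.50 = €2134.50.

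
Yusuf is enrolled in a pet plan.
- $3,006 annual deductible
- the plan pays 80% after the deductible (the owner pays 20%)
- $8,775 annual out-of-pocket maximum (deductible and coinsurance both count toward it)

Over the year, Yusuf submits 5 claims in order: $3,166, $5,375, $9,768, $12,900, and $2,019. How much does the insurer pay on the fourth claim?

Claim 1 — $3,166: $3,006 finishes the deductible; $160 goes to coinsurance; 20% of $160 = $32. Owner pays $3,038; OOP now $3,038. Plan pays $3,166 − $3,038 = $128.
Claim 2 — $5,375: deductible already satisfied, so owner's share is 20% × $5,375 = $1,075. Owner pays $1,075; OOP now $4,113. Plan pays $5,375 − $1,075 = $4,300.
Claim 3 — $9,768: deductible already satisfied, so owner's share is 20% × $9,768 = $1,953.60. Cost to owner: $1,953.60. OOP to date $6,066.60. Insurer: $9,768 − $1,953.60 = $7,814.40.
Claim 4 — $12,900: 20% coinsurance on $12,900 = $2,580. Owner owes $2,580 (running OOP $8,646.60). Insurer: $12,900 − $2,580 = $10,320.

$10,320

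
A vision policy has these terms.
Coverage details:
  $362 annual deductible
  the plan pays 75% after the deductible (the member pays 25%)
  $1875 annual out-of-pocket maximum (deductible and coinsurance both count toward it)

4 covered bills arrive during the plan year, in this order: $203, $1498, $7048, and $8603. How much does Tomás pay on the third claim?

Claim 1 — $203: entire amount goes to the deductible. Cost to member: $203. OOP to date $203.
Claim 2 — $1498: $159 to deductible, leaving $1339; 25% of $1339 = $334.75. Cost to member: $493.75. OOP to date $696.75.
Claim 3 — $7048: 25% coinsurance on $7048 = $1762. That would push OOP to $2458.75, over the $1875 cap, so member pays $1875 − $696.75 = $1178.25.

$1178.25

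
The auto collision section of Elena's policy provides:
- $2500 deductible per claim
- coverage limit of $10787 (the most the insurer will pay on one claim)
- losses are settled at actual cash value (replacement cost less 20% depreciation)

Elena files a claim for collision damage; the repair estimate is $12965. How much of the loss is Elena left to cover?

At 20% depreciation, ACV = $12965 − $2593 = $10372.
Subtract the deductible: $10372 − $2500 = $7872.
That's under the $10787 cap, so the insurer reimburses the full $7872.
The driver bears the rest of the original loss: $12965 − $7872 = $5093.

$5093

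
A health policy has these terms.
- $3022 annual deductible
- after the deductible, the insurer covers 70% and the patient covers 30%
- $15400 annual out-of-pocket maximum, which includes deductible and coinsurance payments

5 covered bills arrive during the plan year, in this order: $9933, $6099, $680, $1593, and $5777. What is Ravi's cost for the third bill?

$204

Claim 1 — $9933: $3022 finishes the deductible; $6911 goes to coinsurance; patient's 30% is $2073.30. Patient pays $5095.30; OOP now $5095.30.
Claim 2 — $6099: 30% coinsurance on $6099 = $1829.70. Patient owes $1829.70 (running OOP $6925).
Claim 3 — $680: 30% coinsurance on $680 = $204. Patient owes $204 (running OOP $7129).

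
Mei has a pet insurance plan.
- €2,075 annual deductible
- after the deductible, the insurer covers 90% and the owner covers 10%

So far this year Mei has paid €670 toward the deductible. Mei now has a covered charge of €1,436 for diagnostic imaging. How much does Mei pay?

€670 of the €2,075 deductible is already met, leaving €1,405.
After the €1,405 deductible portion, €1,436 − €1,405 = €31 is subject to coinsurance.
Owner's 10% share of €31 is €3.10.
That puts the owner's cost at €1,405 + €3.10 = €1,408.10.

€1,408.10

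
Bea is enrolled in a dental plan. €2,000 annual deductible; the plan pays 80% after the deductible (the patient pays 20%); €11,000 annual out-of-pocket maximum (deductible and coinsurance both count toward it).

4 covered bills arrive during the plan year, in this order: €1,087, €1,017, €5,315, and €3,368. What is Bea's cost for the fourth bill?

Claim 1 (€1,087): fully absorbed by the deductible. Cost to patient: €1,087. OOP to date €1,087.
Claim 2 (€1,017): €913 finishes the deductible; €104 goes to coinsurance; coinsurance €104 × 20% = €20.80. Patient owes €933.80 (running OOP €2,020.80).
Claim 3 (€5,315): deductible met; 20% of €5,315 = €1,063. Patient pays €1,063; OOP now €3,083.80.
Claim 4 (€3,368): 20% coinsurance on €3,368 = €673.60. Patient owes €673.60 (running OOP €3,757.40).

€673.60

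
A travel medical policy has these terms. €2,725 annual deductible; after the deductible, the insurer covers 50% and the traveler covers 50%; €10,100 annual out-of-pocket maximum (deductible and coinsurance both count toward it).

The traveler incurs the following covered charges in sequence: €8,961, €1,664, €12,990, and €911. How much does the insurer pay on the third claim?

€9,565

Claim 1 — €8,961: €2,725 finishes the deductible; €6,236 goes to coinsurance; traveler's 50% is €3,118. Traveler pays €5,843; OOP now €5,843. Plan pays €8,961 − €5,843 = €3,118.
Claim 2 — €1,664: 50% coinsurance on €1,664 = €832. Traveler owes €832 (running OOP €6,675). Plan pays €1,664 − €832 = €832.
Claim 3 — €12,990: deductible met; 50% of €12,990 = €6,495. Adding that to €6,675 gives €13,170, past the €10,100 cap; traveler pays only €10,100 − €6,675 = €3,425. Insurer: €12,990 − €3,425 = €9,565.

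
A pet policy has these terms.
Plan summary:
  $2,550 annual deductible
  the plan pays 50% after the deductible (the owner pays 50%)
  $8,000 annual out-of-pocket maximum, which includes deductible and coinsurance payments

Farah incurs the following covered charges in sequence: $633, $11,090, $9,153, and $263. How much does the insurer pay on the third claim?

Bill 1, $633: fully absorbed by the deductible. Owner pays $633; OOP now $633. Insurer: $633 − $633 = $0.
Bill 2, $11,090: $1,917 finishes the deductible; $9,173 goes to coinsurance; 50% of $9,173 = $4,586.50. Cost to owner: $6,503.50. OOP to date $7,136.50. Insurer: $11,090 − $6,503.50 = $4,586.50.
Bill 3, $9,153: 50% coinsurance on $9,153 = $4,576.50. Adding that to $7,136.50 gives $11,713, past the $8,000 cap; owner pays only $8,000 − $7,136.50 = $863.50. Insurer: $9,153 − $863.50 = $8,289.50.

$8,289.50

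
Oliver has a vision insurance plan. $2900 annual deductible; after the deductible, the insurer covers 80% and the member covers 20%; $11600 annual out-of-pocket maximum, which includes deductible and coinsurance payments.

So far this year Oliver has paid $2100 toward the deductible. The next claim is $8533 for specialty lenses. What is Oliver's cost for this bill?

Remaining deductible: $2900 − $2100 = $800.
That leaves $8533 − $800 = $7733 for coinsurance.
20% of $7733 = $1546.60 falls to the member.
Member responsibility before any cap: $800 + $1546.60 = $2346.60.
Cumulative spending $2100 + $2346.60 = $4446.60 stays under the $11600 maximum.

$2346.60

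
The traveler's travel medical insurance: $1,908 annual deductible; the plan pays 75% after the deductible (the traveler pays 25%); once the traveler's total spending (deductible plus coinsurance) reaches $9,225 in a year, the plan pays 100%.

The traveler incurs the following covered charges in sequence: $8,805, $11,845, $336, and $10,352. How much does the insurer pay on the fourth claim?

$7,804.50

Claim 1 — $8,805: $1,908 finishes the deductible; $6,897 goes to coinsurance; traveler's 25% is $1,724.25. Traveler pays $3,632.25; OOP now $3,632.25. Plan pays $8,805 − $3,632.25 = $5,172.75.
Claim 2 — $11,845: deductible met; 25% of $11,845 = $2,961.25. Traveler owes $2,961.25 (running OOP $6,593.50). Plan pays $11,845 − $2,961.25 = $8,883.75.
Claim 3 — $336: deductible already satisfied, so traveler's share is 25% × $336 = $84. Cost to traveler: $84. OOP to date $6,677.50. Insurer: $336 − $84 = $252.
Claim 4 — $10,352: deductible met; 25% of $10,352 = $2,588. OOP would hit $9,265.50 > $9,225, so the cap limits the traveler to $9,225 − $6,677.50 = $2,547.50. Insurer: $10,352 − $2,547.50 = $7,804.50.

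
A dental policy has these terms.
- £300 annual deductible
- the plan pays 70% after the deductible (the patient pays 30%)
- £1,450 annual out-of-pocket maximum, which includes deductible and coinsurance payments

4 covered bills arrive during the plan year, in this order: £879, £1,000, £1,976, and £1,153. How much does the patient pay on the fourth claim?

Bill 1, £879: £300 to deductible, leaving £579; patient's 30% is £173.70. Patient owes £473.70 (running OOP £473.70).
Bill 2, £1,000: deductible already satisfied, so patient's share is 30% × £1,000 = £300. Cost to patient: £300. OOP to date £773.70.
Bill 3, £1,976: 30% coinsurance on £1,976 = £592.80. Cost to patient: £592.80. OOP to date £1,366.50.
Bill 4, £1,153: deductible met; 30% of £1,153 = £345.90. That would push OOP to £1,712.40, over the £1,450 cap, so patient pays £1,450 − £1,366.50 = £83.50.

£83.50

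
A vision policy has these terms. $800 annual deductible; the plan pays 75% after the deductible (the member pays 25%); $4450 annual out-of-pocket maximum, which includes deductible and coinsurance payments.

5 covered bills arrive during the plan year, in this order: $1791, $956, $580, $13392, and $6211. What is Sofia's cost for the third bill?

$145

Bill 1, $1791: $800 finishes the deductible; $991 goes to coinsurance; member's 25% is $247.75. Cost to member: $1047.75. OOP to date $1047.75.
Bill 2, $956: deductible already satisfied, so member's share is 25% × $956 = $239. Member pays $239; OOP now $1286.75.
Bill 3, $580: deductible already satisfied, so member's share is 25% × $580 = $145. Member owes $145 (running OOP $1431.75).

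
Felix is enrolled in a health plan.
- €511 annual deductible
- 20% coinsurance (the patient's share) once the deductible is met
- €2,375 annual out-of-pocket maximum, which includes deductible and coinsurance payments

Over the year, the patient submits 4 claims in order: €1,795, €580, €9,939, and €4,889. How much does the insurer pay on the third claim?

Bill 1, €1,795: €511 finishes the deductible; €1,284 goes to coinsurance; patient's 20% is €256.80. Cost to patient: €767.80. OOP to date €767.80. Insurer: €1,795 − €767.80 = €1,027.20.
Bill 2, €580: deductible already satisfied, so patient's share is 20% × €580 = €116. Cost to patient: €116. OOP to date €883.80. Plan pays €580 − €116 = €464.
Bill 3, €9,939: deductible already satisfied, so patient's share is 20% × €9,939 = €1,987.80. Adding that to €883.80 gives €2,871.60, past the €2,375 cap; patient pays only €2,375 − €883.80 = €1,491.20. Plan pays €9,939 − €1,491.20 = €8,447.80.

€8,447.80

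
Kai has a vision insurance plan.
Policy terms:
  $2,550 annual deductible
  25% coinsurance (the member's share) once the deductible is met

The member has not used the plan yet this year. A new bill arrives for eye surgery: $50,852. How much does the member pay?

$14,625.50

The full $2,550 deductible is still open; $2,550 of this bill applies to it.
The remaining $48,302 (= $50,852 − $2,550) moves to coinsurance.
Member's 25% share of $48,302 is $12,075.50.
So the member owes $2,550 + $12,075.50 = $14,625.50.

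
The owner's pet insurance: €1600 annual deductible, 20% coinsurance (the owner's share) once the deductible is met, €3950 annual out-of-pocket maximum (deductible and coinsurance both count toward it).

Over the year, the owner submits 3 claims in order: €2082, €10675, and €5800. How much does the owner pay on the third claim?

€118.60

Claim 1 — €2082: €1600 finishes the deductible; €482 goes to coinsurance; coinsurance €482 × 20% = €96.40. Owner pays €1696.40; OOP now €1696.40.
Claim 2 — €10675: 20% coinsurance on €10675 = €2135. Owner owes €2135 (running OOP €3831.40).
Claim 3 — €5800: deductible met; 20% of €5800 = €1160. Adding that to €3831.40 gives €4991.40, past the €3950 cap; owner pays only €3950 − €3831.40 = €118.60.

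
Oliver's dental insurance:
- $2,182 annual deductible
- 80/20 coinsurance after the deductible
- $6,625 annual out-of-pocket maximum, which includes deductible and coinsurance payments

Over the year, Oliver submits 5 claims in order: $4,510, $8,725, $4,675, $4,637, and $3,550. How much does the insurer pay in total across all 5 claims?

Bill 1, $4,510: $2,182 to deductible, leaving $2,328; 20% of $2,328 = $465.60. Patient owes $2,647.60 (running OOP $2,647.60). Plan pays $4,510 − $2,647.60 = $1,862.40.
Bill 2, $8,725: deductible met; 20% of $8,725 = $1,745. Patient pays $1,745; OOP now $4,392.60. Insurer: $8,725 − $1,745 = $6,980.
Bill 3, $4,675: 20% coinsurance on $4,675 = $935. Patient pays $935; OOP now $5,327.60. Plan pays $4,675 − $935 = $3,740.
Bill 4, $4,637: deductible met; 20% of $4,637 = $927.40. Patient pays $927.40; OOP now $6,255. Plan pays $4,637 − $927.40 = $3,709.60.
Bill 5, $3,550: 20% coinsurance on $3,550 = $710. That would push OOP to $6,965, over the $6,625 cap, so patient pays $6,625 − $6,255 = $370. Plan pays $3,550 − $370 = $3,180.
Insurer total = bills − patient's total = $26,097 − $6,625 = $19,472.

$19,472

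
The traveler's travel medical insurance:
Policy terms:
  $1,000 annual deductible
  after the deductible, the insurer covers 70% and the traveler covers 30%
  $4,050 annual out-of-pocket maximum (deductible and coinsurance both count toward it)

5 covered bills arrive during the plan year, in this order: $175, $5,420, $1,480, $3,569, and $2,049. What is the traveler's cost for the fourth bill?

#1 ($175): fully absorbed by the deductible. Traveler pays $175; OOP now $175.
#2 ($5,420): deductible takes $825, $4,595 remains; 30% of $4,595 = $1,378.50. Cost to traveler: $2,203.50. OOP to date $2,378.50.
#3 ($1,480): 30% coinsurance on $1,480 = $444. Traveler owes $444 (running OOP $2,822.50).
#4 ($3,569): deductible met; 30% of $3,569 = $1,070.70. Cost to traveler: $1,070.70. OOP to date $3,893.20.

$1,070.70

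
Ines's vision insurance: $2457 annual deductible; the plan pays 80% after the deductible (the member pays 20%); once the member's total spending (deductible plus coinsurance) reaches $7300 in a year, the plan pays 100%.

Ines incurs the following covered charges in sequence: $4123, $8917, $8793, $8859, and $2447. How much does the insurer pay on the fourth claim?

$7891.20

Claim 1 — $4123: $2457 finishes the deductible; $1666 goes to coinsurance; coinsurance $1666 × 20% = $333.20. Member owes $2790.20 (running OOP $2790.20). Insurer: $4123 − $2790.20 = $1332.80.
Claim 2 — $8917: deductible already satisfied, so member's share is 20% × $8917 = $1783.40. Member owes $1783.40 (running OOP $4573.60). Insurer: $8917 − $1783.40 = $7133.60.
Claim 3 — $8793: deductible met; 20% of $8793 = $1758.60. Cost to member: $1758.60. OOP to date $6332.20. Insurer: $8793 − $1758.60 = $7034.40.
Claim 4 — $8859: deductible met; 20% of $8859 = $1771.80. That would push OOP to $8104, over the $7300 cap, so member pays $7300 − $6332.20 = $967.80. Insurer: $8859 − $967.80 = $7891.20.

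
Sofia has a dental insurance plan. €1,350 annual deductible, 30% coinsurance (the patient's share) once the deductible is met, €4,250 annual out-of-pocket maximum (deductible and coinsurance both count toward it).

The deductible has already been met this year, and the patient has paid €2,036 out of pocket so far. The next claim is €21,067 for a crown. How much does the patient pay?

€2,214

The deductible is already satisfied, so the full bill goes to coinsurance.
Coinsurance: €21,067 × 30% = €6,320.10.
Adding €6,320.10 to the €2,036 already spent would give €8,356.10, which exceeds the €4,250 cap; the patient pays just €4,250 − €2,036 = €2,214.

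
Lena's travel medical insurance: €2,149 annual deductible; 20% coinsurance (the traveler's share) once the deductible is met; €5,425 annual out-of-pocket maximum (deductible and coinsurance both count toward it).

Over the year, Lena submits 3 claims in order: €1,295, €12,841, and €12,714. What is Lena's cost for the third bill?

€878.60

Claim 1 — €1,295: all of it applies to the deductible. Cost to traveler: €1,295. OOP to date €1,295.
Claim 2 — €12,841: €854 to deductible, leaving €11,987; coinsurance €11,987 × 20% = €2,397.40. Traveler owes €3,251.40 (running OOP €4,546.40).
Claim 3 — €12,714: 20% coinsurance on €12,714 = €2,542.80. Adding that to €4,546.40 gives €7,089.20, past the €5,425 cap; traveler pays only €5,425 − €4,546.40 = €878.60.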